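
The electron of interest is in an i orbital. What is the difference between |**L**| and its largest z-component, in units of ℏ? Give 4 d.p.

An i state has l = 6.
|L| = √42 ℏ ≈ 6.4807ℏ, while L_z,max = lℏ = 6ℏ.
The difference is (√42 − 6)ℏ ≈ 0.4807ℏ.

|L| − L_z,max ≈ 0.4807ℏ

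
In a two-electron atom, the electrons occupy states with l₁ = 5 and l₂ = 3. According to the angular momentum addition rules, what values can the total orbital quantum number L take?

L = 2, 3, 4, 5, 6, 7, 8

The total orbital quantum number L ranges from |l₁ − l₂| to l₁ + l₂ in integer steps.
L ∈ {2, 3, 4, 5, 6, 7, 8}.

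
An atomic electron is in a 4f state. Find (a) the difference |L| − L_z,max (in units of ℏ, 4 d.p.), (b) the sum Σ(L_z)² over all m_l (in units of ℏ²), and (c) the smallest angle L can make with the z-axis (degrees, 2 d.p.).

|L|−L_z,max ≈ 0.4641ℏ; Σ(L_z)² = 28 ℏ²; θ_min ≈ 30.00°

The 4f subshell has l = 3.
|L| − L_z,max = (2√3 − 3)ℏ ≈ 0.4641ℏ.
Σ m_l² = 28, so Σ(L_z)² = 28 ℏ².
cos θ_min = 3/√12, so θ_min ≈ 30.00°.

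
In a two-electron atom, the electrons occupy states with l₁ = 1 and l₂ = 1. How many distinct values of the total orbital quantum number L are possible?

3

Angular momentum addition gives L = |l₁ − l₂|, …, l₁ + l₂.
Allowed values: L = 0, 1, 2.
That is 3 values.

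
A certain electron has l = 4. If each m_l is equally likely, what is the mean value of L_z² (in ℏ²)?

m_l runs from −4 to 4, i.e. {-4, -3, -2, -1, 0, 1, 2, 3, 4}.
⟨L_z²⟩ = ℏ²·(Σ m_l²)/(2l+1) = ℏ²·60/9 = 6.667ℏ².

⟨L_z²⟩ = 6.667 ℏ²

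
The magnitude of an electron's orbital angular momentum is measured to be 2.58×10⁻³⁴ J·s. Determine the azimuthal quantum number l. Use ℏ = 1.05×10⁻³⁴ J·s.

Dividing by ℏ: |L|/ℏ ≈ 2.457.
Set l(l+1) = 6.04; the integer solution is l = 2.

l = 2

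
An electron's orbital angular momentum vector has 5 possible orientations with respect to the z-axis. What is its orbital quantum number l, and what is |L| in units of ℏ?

5 = 2l + 1, so l = (5−1)/2 = 2.
Then |L| = √(l(l+1)) ℏ = √6 ℏ.

l = 2, |L| = √6 ℏ ≈ 2.449ℏ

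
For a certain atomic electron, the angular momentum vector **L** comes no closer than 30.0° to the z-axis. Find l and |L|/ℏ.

l = 3, |L| = 2√3 ℏ ≈ 3.464ℏ

cos θ_min = l/√(l(l+1)) = √(l/(l+1)), so l/(l+1) = cos²(30.0°) = 0.7500.
Solving: l = 3.
Then |L| = ℏ√(3·4) = 2√3 ℏ.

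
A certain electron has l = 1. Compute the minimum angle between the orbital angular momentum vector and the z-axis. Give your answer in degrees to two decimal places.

|L|² = l(l+1)ℏ² = 2ℏ², so |L| = √2 ℏ.
The smallest angle corresponds to the largest L_z, i.e. m_l = l = 1, giving L_z = 1ℏ.
cos θ_min = 1/√2, so θ_min ≈ 45.00°.

θ_min ≈ 45.00°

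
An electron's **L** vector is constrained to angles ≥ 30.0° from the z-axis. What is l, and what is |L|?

cos²θ_min = l/(l+1) = 0.7500.
Solving: l = 3.
Then |L| = ℏ√(3·4) = 2√3 ℏ.

l = 3, |L| = 2√3 ℏ ≈ 3.464ℏ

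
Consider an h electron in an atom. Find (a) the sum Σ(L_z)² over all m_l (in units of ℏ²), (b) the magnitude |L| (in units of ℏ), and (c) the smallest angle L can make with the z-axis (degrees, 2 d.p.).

An h state has l = 5.
Σ m_l² = 110, so Σ(L_z)² = 110 ℏ².
|L| = ℏ√(5·6) = √30 ℏ ≈ 5.477ℏ.
cos θ_min = 5/√30, so θ_min ≈ 24.09°.

Σ(L_z)² = 110 ℏ²; |L| = √30 ℏ ≈ 5.477ℏ; θ_min ≈ 24.09°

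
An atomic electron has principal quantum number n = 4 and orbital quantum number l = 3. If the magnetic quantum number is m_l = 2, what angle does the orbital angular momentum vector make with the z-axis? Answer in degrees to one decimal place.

θ ≈ 54.7°

|L| = ℏ√(l(l+1)) = 2√3 ℏ.
L_z = m_l ℏ = 2ℏ.
cos θ = L_z/|L| = 2/√12, so θ ≈ 54.7°.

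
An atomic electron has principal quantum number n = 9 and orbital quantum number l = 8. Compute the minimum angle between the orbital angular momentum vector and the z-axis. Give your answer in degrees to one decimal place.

θ_min ≈ 19.5°

|L| = √(l(l+1)) ℏ = 6√2 ℏ.
The smallest angle corresponds to the largest L_z, i.e. m_l = l = 8, giving L_z = 8ℏ.
cos θ_min = 8/√72, so θ_min ≈ 19.5°.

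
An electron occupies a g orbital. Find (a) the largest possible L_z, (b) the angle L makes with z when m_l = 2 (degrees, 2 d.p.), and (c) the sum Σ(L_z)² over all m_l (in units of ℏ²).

A g state has l = 4.
L_z,max = lℏ = 4ℏ.
For m_l = 2: cos θ = 2/√20, θ ≈ 63.43°.
Σ m_l² = 60, so Σ(L_z)² = 60 ℏ².

L_z,max = 4ℏ; θ(m_l=2) ≈ 63.43°; Σ(L_z)² = 60 ℏ²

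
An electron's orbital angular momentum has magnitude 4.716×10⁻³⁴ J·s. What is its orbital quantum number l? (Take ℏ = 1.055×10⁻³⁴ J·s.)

|L|/ℏ = (4.716×10⁻³⁴)/(1.055×10⁻³⁴) ≈ 4.470.
(|L|/ℏ)² = l(l+1) ≈ 19.98 ⇒ l = 4.

l = 4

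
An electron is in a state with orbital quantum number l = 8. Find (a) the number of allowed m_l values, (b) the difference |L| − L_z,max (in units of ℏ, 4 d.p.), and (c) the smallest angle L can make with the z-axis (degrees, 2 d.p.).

17 values; |L|−L_z,max ≈ 0.4853ℏ; θ_min ≈ 19.47°

There are 2l+1 = 17 values of m_l.
|L| − L_z,max = (6√2 − 8)ℏ ≈ 0.4853ℏ.
cos θ_min = 8/√72, so θ_min ≈ 19.47°.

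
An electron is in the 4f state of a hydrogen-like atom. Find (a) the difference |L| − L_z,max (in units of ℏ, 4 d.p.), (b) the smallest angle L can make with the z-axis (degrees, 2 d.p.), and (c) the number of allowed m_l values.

|L|−L_z,max ≈ 0.4641ℏ; θ_min ≈ 30.00°; 7 values

For 4f, l = 3.
|L| − L_z,max = (2√3 − 3)ℏ ≈ 0.4641ℏ.
cos θ_min = 3/√12, so θ_min ≈ 30.00°.
There are 2l+1 = 7 values of m_l.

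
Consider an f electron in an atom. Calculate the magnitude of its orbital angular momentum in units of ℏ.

|L| = 2√3 ℏ ≈ 3.464ℏ

F corresponds to l = 3.
|L| = ℏ√(l(l+1)) = ℏ√(3·4) = 2√3 ℏ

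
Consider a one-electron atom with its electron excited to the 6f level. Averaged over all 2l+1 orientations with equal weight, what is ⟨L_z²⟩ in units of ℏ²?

⟨L_z²⟩ = 4 ℏ²

The 6f level has l = 3.
The allowed m_l values are -3, -2, -1, 0, 1, 2, 3.
⟨L_z²⟩ = ℏ²·l(l+1)/3 = 4ℏ².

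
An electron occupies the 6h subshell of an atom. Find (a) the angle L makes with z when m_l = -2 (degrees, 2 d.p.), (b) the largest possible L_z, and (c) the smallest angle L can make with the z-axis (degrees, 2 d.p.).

The 6h subshell has l = 5.
For m_l = -2: cos θ = -2/√30, θ ≈ 111.42°.
L_z,max = lℏ = 5ℏ.
cos θ_min = 5/√30, so θ_min ≈ 24.09°.

θ(m_l=-2) ≈ 111.42°; L_z,max = 5ℏ; θ_min ≈ 24.09°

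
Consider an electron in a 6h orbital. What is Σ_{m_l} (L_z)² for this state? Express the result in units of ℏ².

6h means n = 6, l = 5.
m_l ∈ {-5, -4, -3, -2, -1, 0, 1, 2, 3, 4, 5}.
Summing m² from −5 to 5: Σ m_l² = 110.

Σ(L_z)² = 110 ℏ²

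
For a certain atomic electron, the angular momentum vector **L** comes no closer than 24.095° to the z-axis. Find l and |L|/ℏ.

cos²θ_min = l/(l+1) = 0.8333.
Thus l = 0.8333/(1 − 0.8333) ≈ 5.
Then |L| = ℏ√(5·6) = √30 ℏ.

l = 5, |L| = √30 ℏ ≈ 5.477ℏ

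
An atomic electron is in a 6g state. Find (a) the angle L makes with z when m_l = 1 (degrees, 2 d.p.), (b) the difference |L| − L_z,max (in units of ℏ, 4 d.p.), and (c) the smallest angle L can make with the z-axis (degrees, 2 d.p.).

The 6g subshell has l = 4.
For m_l = 1: cos θ = 1/√20, θ ≈ 77.08°.
|L| − L_z,max = (2√5 − 4)ℏ ≈ 0.4721ℏ.
cos θ_min = 4/√20, so θ_min ≈ 26.57°.

θ(m_l=1) ≈ 77.08°; |L|−L_z,max ≈ 0.4721ℏ; θ_min ≈ 26.57°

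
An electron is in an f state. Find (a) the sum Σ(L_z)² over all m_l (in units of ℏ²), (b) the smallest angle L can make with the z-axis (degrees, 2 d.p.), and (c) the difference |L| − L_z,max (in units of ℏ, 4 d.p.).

Σ(L_z)² = 28 ℏ²; θ_min ≈ 30.00°; |L|−L_z,max ≈ 0.4641ℏ

F corresponds to l = 3.
Σ m_l² = 28, so Σ(L_z)² = 28 ℏ².
cos θ_min = 3/√12, so θ_min ≈ 30.00°.
|L| − L_z,max = (2√3 − 3)ℏ ≈ 0.4641ℏ.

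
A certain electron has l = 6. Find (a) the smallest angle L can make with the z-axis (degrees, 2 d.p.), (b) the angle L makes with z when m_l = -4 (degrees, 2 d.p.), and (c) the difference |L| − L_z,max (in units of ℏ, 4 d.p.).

cos θ_min = 6/√42, so θ_min ≈ 22.21°.
For m_l = -4: cos θ = -4/√42, θ ≈ 128.11°.
|L| − L_z,max = (√42 − 6)ℏ ≈ 0.4807ℏ.

θ_min ≈ 22.21°; θ(m_l=-4) ≈ 128.11°; |L|−L_z,max ≈ 0.4807ℏ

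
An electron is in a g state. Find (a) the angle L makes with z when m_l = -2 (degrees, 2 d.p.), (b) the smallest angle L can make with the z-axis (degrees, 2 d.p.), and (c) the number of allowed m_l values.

θ(m_l=-2) ≈ 116.57°; θ_min ≈ 26.57°; 9 values

G corresponds to l = 4.
For m_l = -2: cos θ = -2/√20, θ ≈ 116.57°.
cos θ_min = 4/√20, so θ_min ≈ 26.57°.
There are 2l+1 = 9 values of m_l.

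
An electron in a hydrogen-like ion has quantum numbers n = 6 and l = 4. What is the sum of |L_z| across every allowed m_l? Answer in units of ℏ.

m_l ∈ {-4, -3, -2, -1, 0, 1, 2, 3, 4}.
Σ|m_l| = 2(1+2+…+4) = 20.

Σ|L_z| = 20 ℏ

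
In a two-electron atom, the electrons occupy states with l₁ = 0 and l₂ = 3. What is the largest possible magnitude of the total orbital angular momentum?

Angular momentum addition gives L = |l₁ − l₂|, …, l₁ + l₂.
L ∈ {3}.
The largest magnitude corresponds to L = 3: |L_tot| = ℏ√(3·4) = 2√3 ℏ.

|L_tot|_max = 2√3 ℏ ≈ 3.464ℏ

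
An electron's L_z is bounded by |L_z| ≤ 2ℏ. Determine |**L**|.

L_z,max = lℏ, so l = 2.
|L| = √(l(l+1)) ℏ = √6 ℏ.

|L| = √6 ℏ ≈ 2.449ℏ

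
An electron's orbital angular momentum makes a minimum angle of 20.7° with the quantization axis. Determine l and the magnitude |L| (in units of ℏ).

At minimum angle, m_l = l, so cos θ = l/√(l(l+1)); cos²θ = l/(l+1) = 0.8751.
l = cos²θ/sin²θ ≈ 7.
Then |L| = ℏ√(7·8) = 2√14 ℏ.

l = 7, |L| = 2√14 ℏ ≈ 7.483ℏ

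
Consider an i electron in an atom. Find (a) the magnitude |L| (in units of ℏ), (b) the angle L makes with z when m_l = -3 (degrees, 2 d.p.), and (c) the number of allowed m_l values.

The letter i corresponds to l = 6.
|L| = ℏ√(6·7) = √42 ℏ ≈ 6.481ℏ.
For m_l = -3: cos θ = -3/√42, θ ≈ 117.58°.
There are 2l+1 = 13 values of m_l.

|L| = √42 ℏ ≈ 6.481ℏ; θ(m_l=-3) ≈ 117.58°; 13 values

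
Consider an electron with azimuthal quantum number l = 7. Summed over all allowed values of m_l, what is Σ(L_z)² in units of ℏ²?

The allowed m_l values are -7, -6, -5, -4, -3, -2, -1, 0, 1, 2, 3, 4, 5, 6, 7.
Σ m_l² = 2·(1 + 4 + 9 + 16 + 25 + 36 + 49) = 280.

Σ(L_z)² = 280 ℏ²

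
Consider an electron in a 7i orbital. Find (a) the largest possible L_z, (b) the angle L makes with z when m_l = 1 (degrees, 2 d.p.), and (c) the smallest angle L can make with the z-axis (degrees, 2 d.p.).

The 7i subshell has l = 6.
L_z,max = lℏ = 6ℏ.
For m_l = 1: cos θ = 1/√42, θ ≈ 81.12°.
cos θ_min = 6/√42, so θ_min ≈ 22.21°.

L_z,max = 6ℏ; θ(m_l=1) ≈ 81.12°; θ_min ≈ 22.21°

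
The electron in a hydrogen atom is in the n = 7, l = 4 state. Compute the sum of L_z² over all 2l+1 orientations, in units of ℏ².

m_l runs from −4 to 4, i.e. {-4, -3, -2, -1, 0, 1, 2, 3, 4}.
Σ m_l² = 2·(1 + 4 + 9 + 16) = 60.

Σ(L_z)² = 60 ℏ²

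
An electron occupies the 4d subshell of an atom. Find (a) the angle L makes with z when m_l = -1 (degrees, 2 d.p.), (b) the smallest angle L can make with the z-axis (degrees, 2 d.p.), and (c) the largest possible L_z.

θ(m_l=-1) ≈ 114.09°; θ_min ≈ 35.26°; L_z,max = 2ℏ

The 4d subshell has l = 2.
For m_l = -1: cos θ = -1/√6, θ ≈ 114.09°.
cos θ_min = 2/√6, so θ_min ≈ 35.26°.
L_z,max = lℏ = 2ℏ.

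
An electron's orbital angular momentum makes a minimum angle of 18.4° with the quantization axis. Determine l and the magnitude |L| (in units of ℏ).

cos²θ_min = l/(l+1) = 0.9004.
l = cos²θ/sin²θ ≈ 9.
Then |L| = ℏ√(9·10) = 3√10 ℏ.

l = 9, |L| = 3√10 ℏ ≈ 9.487ℏ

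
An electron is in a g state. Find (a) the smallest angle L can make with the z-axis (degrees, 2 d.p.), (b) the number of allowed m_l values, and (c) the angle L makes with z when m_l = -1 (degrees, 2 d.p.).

A g state has l = 4.
cos θ_min = 4/√20, so θ_min ≈ 26.57°.
There are 2l+1 = 9 values of m_l.
For m_l = -1: cos θ = -1/√20, θ ≈ 102.92°.

θ_min ≈ 26.57°; 9 values; θ(m_l=-1) ≈ 102.92°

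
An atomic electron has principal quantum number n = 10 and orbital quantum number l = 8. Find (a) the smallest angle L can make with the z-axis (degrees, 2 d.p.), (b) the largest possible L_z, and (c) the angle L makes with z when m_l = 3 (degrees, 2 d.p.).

θ_min ≈ 19.47°; L_z,max = 8ℏ; θ(m_l=3) ≈ 69.30°

cos θ_min = 8/√72, so θ_min ≈ 19.47°.
L_z,max = lℏ = 8ℏ.
For m_l = 3: cos θ = 3/√72, θ ≈ 69.30°.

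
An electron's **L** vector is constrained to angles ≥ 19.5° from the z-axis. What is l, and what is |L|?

cos²θ_min = l/(l+1) = 0.8886.
l = cos²θ/sin²θ ≈ 8.
Then |L| = ℏ√(8·9) = 6√2 ℏ.

l = 8, |L| = 6√2 ℏ ≈ 8.485ℏ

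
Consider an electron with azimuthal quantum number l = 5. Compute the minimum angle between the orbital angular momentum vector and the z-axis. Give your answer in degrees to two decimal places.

|L|² = l(l+1)ℏ² = 30ℏ², so |L| = √30 ℏ.
The smallest angle corresponds to the largest L_z, i.e. m_l = l = 5, giving L_z = 5ℏ.
cos θ_min = 5/√30, so θ_min ≈ 24.09°.

θ_min ≈ 24.09°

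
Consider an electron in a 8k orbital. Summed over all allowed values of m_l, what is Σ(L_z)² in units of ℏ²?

Σ(L_z)² = 280 ℏ²

The 8k subshell has l = 7.
m_l ∈ {-7, -6, -5, -4, -3, -2, -1, 0, 1, 2, 3, 4, 5, 6, 7}.
Σ m_l² = 2·(1 + 4 + 9 + 16 + 25 + 36 + 49) = 280.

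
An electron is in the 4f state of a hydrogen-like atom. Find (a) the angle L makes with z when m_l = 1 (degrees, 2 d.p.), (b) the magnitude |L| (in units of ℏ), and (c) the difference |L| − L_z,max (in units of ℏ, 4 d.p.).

θ(m_l=1) ≈ 73.22°; |L| = 2√3 ℏ ≈ 3.464ℏ; |L|−L_z,max ≈ 0.4641ℏ

4f means n = 4, l = 3.
For m_l = 1: cos θ = 1/√12, θ ≈ 73.22°.
|L| = ℏ√(3·4) = 2√3 ℏ ≈ 3.464ℏ.
|L| − L_z,max = (2√3 − 3)ℏ ≈ 0.4641ℏ.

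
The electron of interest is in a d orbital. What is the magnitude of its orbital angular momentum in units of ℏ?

|L| = √6 ℏ ≈ 2.449ℏ

The letter d corresponds to l = 2.
|L| = ℏ√(l(l+1)) = ℏ√(2·3) = √6 ℏ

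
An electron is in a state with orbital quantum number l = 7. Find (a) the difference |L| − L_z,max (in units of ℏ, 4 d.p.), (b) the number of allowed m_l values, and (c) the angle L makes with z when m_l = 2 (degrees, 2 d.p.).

|L|−L_z,max ≈ 0.4833ℏ; 15 values; θ(m_l=2) ≈ 74.50°

|L| − L_z,max = (2√14 − 7)ℏ ≈ 0.4833ℏ.
There are 2l+1 = 15 values of m_l.
For m_l = 2: cos θ = 2/√56, θ ≈ 74.50°.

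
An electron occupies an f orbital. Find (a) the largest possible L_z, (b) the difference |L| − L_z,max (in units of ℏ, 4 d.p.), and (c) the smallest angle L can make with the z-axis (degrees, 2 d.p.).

The letter f corresponds to l = 3.
L_z,max = lℏ = 3ℏ.
|L| − L_z,max = (2√3 − 3)ℏ ≈ 0.4641ℏ.
cos θ_min = 3/√12, so θ_min ≈ 30.00°.

L_z,max = 3ℏ; |L|−L_z,max ≈ 0.4641ℏ; θ_min ≈ 30.00°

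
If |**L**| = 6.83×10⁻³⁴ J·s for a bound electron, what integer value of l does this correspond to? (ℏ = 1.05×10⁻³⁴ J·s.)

l = 6

|L|/ℏ = (6.83×10⁻³⁴)/(1.05×10⁻³⁴) ≈ 6.505.
l(l+1) ≈ 6.505² ≈ 42.31, so l = 6.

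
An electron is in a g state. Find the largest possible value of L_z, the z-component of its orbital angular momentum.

L_z,max = 4ℏ

For a g orbital, l = 4.
L_z = m_l ℏ with m_l ∈ {−4, …, 4}; the maximum is m_l = 4.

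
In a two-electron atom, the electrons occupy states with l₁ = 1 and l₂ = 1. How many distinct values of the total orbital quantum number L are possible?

By the triangle rule, |l₁ − l₂| ≤ L ≤ l₁ + l₂.
L ∈ {0, 1, 2}.
That is 3 values.

3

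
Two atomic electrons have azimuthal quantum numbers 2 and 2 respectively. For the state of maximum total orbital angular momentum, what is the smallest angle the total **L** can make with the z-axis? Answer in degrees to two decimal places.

θ_min ≈ 26.57°

Angular momentum addition gives L = |l₁ − l₂|, …, l₁ + l₂.
So L can be 0, 1, 2, 3, 4.
The maximum is L = 4, with |L_tot| = ℏ√(4·5) = 2√5 ℏ.
The minimum angle with z is arccos(4/√20) ≈ 26.57°.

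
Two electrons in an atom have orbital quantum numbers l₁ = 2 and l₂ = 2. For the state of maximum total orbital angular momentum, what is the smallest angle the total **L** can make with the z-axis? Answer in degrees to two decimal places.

Angular momentum addition gives L = |l₁ − l₂|, …, l₁ + l₂.
L ∈ {0, 1, 2, 3, 4}.
The maximum is L = 4, with |L_tot| = ℏ√(4·5) = 2√5 ℏ.
The minimum angle with z is arccos(4/√20) ≈ 26.57°.

θ_min ≈ 26.57°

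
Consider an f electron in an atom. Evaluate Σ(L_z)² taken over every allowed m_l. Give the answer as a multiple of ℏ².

Σ(L_z)² = 28 ℏ²

The letter f corresponds to l = 3.
m_l ∈ {-3, -2, -1, 0, 1, 2, 3}.
Summing m² from −3 to 3: Σ m_l² = 28.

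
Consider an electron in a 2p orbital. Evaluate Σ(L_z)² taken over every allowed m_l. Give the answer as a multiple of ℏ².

Σ(L_z)² = 2 ℏ²

The 2p subshell has l = 1.
m_l ∈ {-1, 0, 1}.
Σ m_l² = 2·(1) = 2.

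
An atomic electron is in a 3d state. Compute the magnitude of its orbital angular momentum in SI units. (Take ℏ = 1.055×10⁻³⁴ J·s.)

|L| = 2.584×10⁻³⁴ J·s

3d means n = 3, l = 2.
|L| = ℏ√(l(l+1)) = ℏ√(2·3) = √6 ℏ
Numerically, |L| = 2.449 × (1.055×10⁻³⁴ J·s) = 2.584×10⁻³⁴ J·s.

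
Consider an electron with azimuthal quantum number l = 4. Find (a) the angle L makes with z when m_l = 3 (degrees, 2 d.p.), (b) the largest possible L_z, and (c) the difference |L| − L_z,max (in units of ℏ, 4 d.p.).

For m_l = 3: cos θ = 3/√20, θ ≈ 47.87°.
L_z,max = lℏ = 4ℏ.
|L| − L_z,max = (2√5 − 4)ℏ ≈ 0.4721ℏ.

θ(m_l=3) ≈ 47.87°; L_z,max = 4ℏ; |L|−L_z,max ≈ 0.4721ℏ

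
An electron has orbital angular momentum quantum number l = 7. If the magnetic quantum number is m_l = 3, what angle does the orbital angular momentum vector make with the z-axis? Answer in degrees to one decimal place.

θ ≈ 66.4°

|L|² = l(l+1)ℏ² = 56ℏ², so |L| = 2√14 ℏ.
L_z = m_l ℏ = 3ℏ.
cos θ = L_z/|L| = 3/√56, so θ ≈ 66.4°.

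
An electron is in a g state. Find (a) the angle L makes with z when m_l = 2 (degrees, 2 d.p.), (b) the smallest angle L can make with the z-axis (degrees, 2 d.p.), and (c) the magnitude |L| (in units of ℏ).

A g state has l = 4.
For m_l = 2: cos θ = 2/√20, θ ≈ 63.43°.
cos θ_min = 4/√20, so θ_min ≈ 26.57°.
|L| = ℏ√(4·5) = 2√5 ℏ ≈ 4.472ℏ.

θ(m_l=2) ≈ 63.43°; θ_min ≈ 26.57°; |L| = 2√5 ℏ ≈ 4.472ℏ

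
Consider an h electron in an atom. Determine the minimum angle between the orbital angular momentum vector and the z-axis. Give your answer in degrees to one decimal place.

θ_min ≈ 24.1°

The letter h corresponds to l = 5.
|L| = ℏ√(l(l+1)) = √30 ℏ.
The smallest angle corresponds to the largest L_z, i.e. m_l = l = 5, giving L_z = 5ℏ.
cos θ_min = 5/√30, so θ_min ≈ 24.1°.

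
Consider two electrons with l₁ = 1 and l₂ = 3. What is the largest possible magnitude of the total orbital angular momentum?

Angular momentum addition gives L = |l₁ − l₂|, …, l₁ + l₂.
Allowed values: L = 2, 3, 4.
The largest magnitude corresponds to L = 4: |L_tot| = ℏ√(4·5) = 2√5 ℏ.

|L_tot|_max = 2√5 ℏ ≈ 4.472ℏ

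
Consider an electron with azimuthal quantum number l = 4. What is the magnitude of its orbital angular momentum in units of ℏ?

|L| = 2√5 ℏ ≈ 4.472ℏ

|L| = ℏ√(l(l+1)) = ℏ√(4·5) = 2√5 ℏ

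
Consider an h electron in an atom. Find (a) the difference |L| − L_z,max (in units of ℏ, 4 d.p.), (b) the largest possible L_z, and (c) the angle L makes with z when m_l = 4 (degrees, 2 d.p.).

|L|−L_z,max ≈ 0.4772ℏ; L_z,max = 5ℏ; θ(m_l=4) ≈ 43.09°

An h state has l = 5.
|L| − L_z,max = (√30 − 5)ℏ ≈ 0.4772ℏ.
L_z,max = lℏ = 5ℏ.
For m_l = 4: cos θ = 4/√30, θ ≈ 43.09°.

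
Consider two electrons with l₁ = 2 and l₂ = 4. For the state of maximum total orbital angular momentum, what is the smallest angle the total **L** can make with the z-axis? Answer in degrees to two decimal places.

θ_min ≈ 22.21°

By the triangle rule, |l₁ − l₂| ≤ L ≤ l₁ + l₂.
So L can be 2, 3, 4, 5, 6.
The maximum is L = 6, with |L_tot| = ℏ√(6·7) = √42 ℏ.
The minimum angle with z is arccos(6/√42) ≈ 22.21°.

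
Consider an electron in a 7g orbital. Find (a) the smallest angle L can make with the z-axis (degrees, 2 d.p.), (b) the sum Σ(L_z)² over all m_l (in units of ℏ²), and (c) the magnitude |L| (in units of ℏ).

For 7g, l = 4.
cos θ_min = 4/√20, so θ_min ≈ 26.57°.
Σ m_l² = 60, so Σ(L_z)² = 60 ℏ².
|L| = ℏ√(4·5) = 2√5 ℏ ≈ 4.472ℏ.

θ_min ≈ 26.57°; Σ(L_z)² = 60 ℏ²; |L| = 2√5 ℏ ≈ 4.472ℏ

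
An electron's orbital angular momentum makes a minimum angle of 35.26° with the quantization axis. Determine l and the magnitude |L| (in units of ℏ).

cos²θ_min = l/(l+1) = 0.6667.
Solving: l = 2.
Then |L| = ℏ√(2·3) = √6 ℏ.

l = 2, |L| = √6 ℏ ≈ 2.449ℏ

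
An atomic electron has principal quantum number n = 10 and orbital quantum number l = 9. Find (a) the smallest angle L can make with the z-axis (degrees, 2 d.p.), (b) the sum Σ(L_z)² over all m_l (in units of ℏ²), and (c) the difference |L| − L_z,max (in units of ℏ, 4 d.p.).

cos θ_min = 9/√90, so θ_min ≈ 18.43°.
Σ m_l² = 570, so Σ(L_z)² = 570 ℏ².
|L| − L_z,max = (3√10 − 9)ℏ ≈ 0.4868ℏ.

θ_min ≈ 18.43°; Σ(L_z)² = 570 ℏ²; |L|−L_z,max ≈ 0.4868ℏ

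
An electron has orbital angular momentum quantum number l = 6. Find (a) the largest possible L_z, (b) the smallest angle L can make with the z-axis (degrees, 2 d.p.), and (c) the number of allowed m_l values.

L_z,max = 6ℏ; θ_min ≈ 22.21°; 13 values

L_z,max = lℏ = 6ℏ.
cos θ_min = 6/√42, so θ_min ≈ 22.21°.
There are 2l+1 = 13 values of m_l.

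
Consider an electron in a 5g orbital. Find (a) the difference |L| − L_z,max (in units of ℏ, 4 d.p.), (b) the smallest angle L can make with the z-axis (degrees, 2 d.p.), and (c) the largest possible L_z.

|L|−L_z,max ≈ 0.4721ℏ; θ_min ≈ 26.57°; L_z,max = 4ℏ

For 5g, l = 4.
|L| − L_z,max = (2√5 − 4)ℏ ≈ 0.4721ℏ.
cos θ_min = 4/√20, so θ_min ≈ 26.57°.
L_z,max = lℏ = 4ℏ.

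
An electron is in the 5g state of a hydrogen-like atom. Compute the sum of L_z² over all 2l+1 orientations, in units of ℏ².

5g means n = 5, l = 4.
m_l ∈ {-4, -3, -2, -1, 0, 1, 2, 3, 4}.
Summing m² from −4 to 4: Σ m_l² = 60.

Σ(L_z)² = 60 ℏ²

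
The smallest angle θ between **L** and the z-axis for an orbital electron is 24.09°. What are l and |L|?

cos θ_min = l/√(l(l+1)) = √(l/(l+1)), so l/(l+1) = cos²(24.09°) = 0.8334.
Solving: l = 5.
Then |L| = ℏ√(5·6) = √30 ℏ.

l = 5, |L| = √30 ℏ ≈ 5.477ℏ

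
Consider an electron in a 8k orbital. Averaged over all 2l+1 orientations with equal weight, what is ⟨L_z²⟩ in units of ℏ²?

8k means n = 8, l = 7.
The allowed m_l values are -7, -6, -5, -4, -3, -2, -1, 0, 1, 2, 3, 4, 5, 6, 7.
⟨L_z²⟩ = ℏ²·l(l+1)/3 = 18.67ℏ².

⟨L_z²⟩ = 18.67 ℏ²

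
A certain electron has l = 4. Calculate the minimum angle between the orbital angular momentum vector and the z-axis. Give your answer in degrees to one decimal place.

θ_min ≈ 26.6°

|L| = √(l(l+1)) ℏ = 2√5 ℏ.
The smallest angle corresponds to the largest L_z, i.e. m_l = l = 4, giving L_z = 4ℏ.
cos θ_min = 4/√20, so θ_min ≈ 26.6°.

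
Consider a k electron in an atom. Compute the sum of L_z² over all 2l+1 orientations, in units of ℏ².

The letter k corresponds to l = 7.
m_l ∈ {-7, -6, -5, -4, -3, -2, -1, 0, 1, 2, 3, 4, 5, 6, 7}.
Σ m_l² = 2·(1 + 4 + 9 + 16 + 25 + 36 + 49) = 280.

Σ(L_z)² = 280 ℏ²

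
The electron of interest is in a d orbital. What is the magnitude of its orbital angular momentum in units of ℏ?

The letter d corresponds to l = 2.
|L| = ℏ√(l(l+1)) = ℏ√(2·3) = √6 ℏ

|L| = √6 ℏ ≈ 2.449ℏ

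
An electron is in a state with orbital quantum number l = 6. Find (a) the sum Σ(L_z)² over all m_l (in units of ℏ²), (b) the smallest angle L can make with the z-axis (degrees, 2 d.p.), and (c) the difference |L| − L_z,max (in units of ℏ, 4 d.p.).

Σ(L_z)² = 182 ℏ²; θ_min ≈ 22.21°; |L|−L_z,max ≈ 0.4807ℏ

Σ m_l² = 182, so Σ(L_z)² = 182 ℏ².
cos θ_min = 6/√42, so θ_min ≈ 22.21°.
|L| − L_z,max = (√42 − 6)ℏ ≈ 0.4807ℏ.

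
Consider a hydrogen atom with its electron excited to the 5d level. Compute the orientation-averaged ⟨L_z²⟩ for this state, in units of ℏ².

⟨L_z²⟩ = 2 ℏ²

The 5d level has l = 2.
The allowed m_l values are -2, -1, 0, 1, 2.
Average of L_z² over 5 states: 10/5 ℏ² = 2 ℏ².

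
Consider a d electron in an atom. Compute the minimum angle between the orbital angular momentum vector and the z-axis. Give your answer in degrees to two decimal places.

θ_min ≈ 35.26°

For a d orbital, l = 2.
|L|² = l(l+1)ℏ² = 6ℏ², so |L| = √6 ℏ.
The smallest angle corresponds to the largest L_z, i.e. m_l = l = 2, giving L_z = 2ℏ.
cos θ_min = 2/√6, so θ_min ≈ 35.26°.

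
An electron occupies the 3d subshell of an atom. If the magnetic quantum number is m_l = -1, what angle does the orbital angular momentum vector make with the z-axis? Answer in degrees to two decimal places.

3d means n = 3, l = 2.
|L| = ℏ√(l(l+1)) = √6 ℏ.
L_z = m_l ℏ = −1ℏ.
cos θ = L_z/|L| = -1/√6, so θ ≈ 114.09°.

θ ≈ 114.09°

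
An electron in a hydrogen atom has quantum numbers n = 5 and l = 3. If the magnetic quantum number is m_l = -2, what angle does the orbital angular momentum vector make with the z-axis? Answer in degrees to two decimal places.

|L|² = l(l+1)ℏ² = 12ℏ², so |L| = 2√3 ℏ.
L_z = m_l ℏ = −2ℏ.
cos θ = L_z/|L| = -2/√12, so θ ≈ 125.26°.

θ ≈ 125.26°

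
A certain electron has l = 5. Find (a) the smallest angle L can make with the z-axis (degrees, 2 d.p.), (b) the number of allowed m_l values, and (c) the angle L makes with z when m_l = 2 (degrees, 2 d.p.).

θ_min ≈ 24.09°; 11 values; θ(m_l=2) ≈ 68.58°

cos θ_min = 5/√30, so θ_min ≈ 24.09°.
There are 2l+1 = 11 values of m_l.
For m_l = 2: cos θ = 2/√30, θ ≈ 68.58°.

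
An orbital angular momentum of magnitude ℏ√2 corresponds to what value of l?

|L| = ℏ√(l(l+1)), so l(l+1) = 2.
l² + l − 2 = 0 ⇒ l = 1.

l = 1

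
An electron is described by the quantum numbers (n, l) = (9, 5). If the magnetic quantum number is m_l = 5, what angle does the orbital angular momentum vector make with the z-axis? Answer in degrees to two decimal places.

θ ≈ 24.09°

|L| = √(l(l+1)) ℏ = √30 ℏ.
L_z = m_l ℏ = 5ℏ.
cos θ = L_z/|L| = 5/√30, so θ ≈ 24.09°.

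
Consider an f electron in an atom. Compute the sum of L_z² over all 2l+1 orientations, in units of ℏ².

For an f orbital, l = 3.
m_l runs from −3 to 3, i.e. {-3, -2, -1, 0, 1, 2, 3}.
Σ m_l² = 2·(1 + 4 + 9) = 28.

Σ(L_z)² = 28 ℏ²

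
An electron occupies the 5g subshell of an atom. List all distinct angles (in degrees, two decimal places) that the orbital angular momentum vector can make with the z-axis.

5g means n = 5, l = 4.
|L|² = l(l+1)ℏ² = 20ℏ², so |L| = 2√5 ℏ.
cos θ = m_l/√20 for each m_l ∈ {-4, -3, -2, -1, 0, 1, 2, 3, 4}.

θ ∈ {26.57°, 47.87°, 63.43°, 77.08°, 90.00°, 102.92°, 116.57°, 132.13°, 153.43°}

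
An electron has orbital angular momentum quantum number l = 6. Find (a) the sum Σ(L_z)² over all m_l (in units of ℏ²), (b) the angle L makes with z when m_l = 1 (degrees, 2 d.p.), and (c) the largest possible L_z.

Σ(L_z)² = 182 ℏ²; θ(m_l=1) ≈ 81.12°; L_z,max = 6ℏ

Σ m_l² = 182, so Σ(L_z)² = 182 ℏ².
For m_l = 1: cos θ = 1/√42, θ ≈ 81.12°.
L_z,max = lℏ = 6ℏ.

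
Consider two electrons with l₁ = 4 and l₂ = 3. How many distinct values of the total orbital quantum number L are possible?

7

L runs from |4 − 3| = 1 to 4 + 3 = 7.
Allowed values: L = 1, 2, 3, 4, 5, 6, 7.
That is 7 values.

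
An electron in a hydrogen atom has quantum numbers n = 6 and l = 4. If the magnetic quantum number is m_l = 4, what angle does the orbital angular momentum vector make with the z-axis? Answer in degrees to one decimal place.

θ ≈ 26.6°

|L| = ℏ√(l(l+1)) = 2√5 ℏ.
L_z = m_l ℏ = 4ℏ.
cos θ = L_z/|L| = 4/√20, so θ ≈ 26.6°.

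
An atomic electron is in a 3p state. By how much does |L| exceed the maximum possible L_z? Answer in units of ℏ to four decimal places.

For 3p, l = 1.
|L| = √2 ℏ ≈ 1.4142ℏ, while L_z,max = lℏ = 1ℏ.
The difference is (√2 − 1)ℏ ≈ 0.4142ℏ.

|L| − L_z,max ≈ 0.4142ℏ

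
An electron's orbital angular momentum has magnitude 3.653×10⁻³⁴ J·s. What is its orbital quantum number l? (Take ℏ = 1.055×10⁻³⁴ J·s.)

l = 3

Dividing by ℏ: |L|/ℏ ≈ 3.463.
l(l+1) ≈ 3.463² ≈ 11.99, so l = 3.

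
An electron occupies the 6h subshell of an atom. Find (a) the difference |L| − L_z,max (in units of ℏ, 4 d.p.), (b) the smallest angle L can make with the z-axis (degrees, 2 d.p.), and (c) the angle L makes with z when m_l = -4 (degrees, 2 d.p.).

|L|−L_z,max ≈ 0.4772ℏ; θ_min ≈ 24.09°; θ(m_l=-4) ≈ 136.91°

The 6h subshell has l = 5.
|L| − L_z,max = (√30 − 5)ℏ ≈ 0.4772ℏ.
cos θ_min = 5/√30, so θ_min ≈ 24.09°.
For m_l = -4: cos θ = -4/√30, θ ≈ 136.91°.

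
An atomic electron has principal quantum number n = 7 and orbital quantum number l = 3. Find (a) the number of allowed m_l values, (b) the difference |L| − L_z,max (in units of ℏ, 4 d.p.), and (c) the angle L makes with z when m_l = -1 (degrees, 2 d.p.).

There are 2l+1 = 7 values of m_l.
|L| − L_z,max = (2√3 − 3)ℏ ≈ 0.4641ℏ.
For m_l = -1: cos θ = -1/√12, θ ≈ 106.78°.

7 values; |L|−L_z,max ≈ 0.4641ℏ; θ(m_l=-1) ≈ 106.78°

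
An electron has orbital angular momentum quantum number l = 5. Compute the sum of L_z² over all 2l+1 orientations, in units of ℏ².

Σ(L_z)² = 110 ℏ²

The allowed m_l values are -5, -4, -3, -2, -1, 0, 1, 2, 3, 4, 5.
Σ m_l² = l(l+1)(2l+1)/3 = 5·6·11/3 = 110.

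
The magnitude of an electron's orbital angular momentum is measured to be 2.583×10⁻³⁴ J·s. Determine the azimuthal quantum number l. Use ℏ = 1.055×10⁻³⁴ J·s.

l = 2

Dividing by ℏ: |L|/ℏ ≈ 2.448.
l(l+1) ≈ 2.448² ≈ 5.99, so l = 2.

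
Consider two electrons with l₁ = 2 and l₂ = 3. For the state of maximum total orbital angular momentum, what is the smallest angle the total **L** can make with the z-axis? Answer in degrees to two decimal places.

θ_min ≈ 24.09°

By the triangle rule, |l₁ − l₂| ≤ L ≤ l₁ + l₂.
L ∈ {1, 2, 3, 4, 5}.
The maximum is L = 5, with |L_tot| = ℏ√(5·6) = √30 ℏ.
The minimum angle with z is arccos(5/√30) ≈ 24.09°.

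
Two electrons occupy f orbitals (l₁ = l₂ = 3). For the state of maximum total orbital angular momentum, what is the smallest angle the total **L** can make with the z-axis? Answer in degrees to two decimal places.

Angular momentum addition gives L = |l₁ − l₂|, …, l₁ + l₂.
Allowed values: L = 0, 1, 2, 3, 4, 5, 6.
The maximum is L = 6, with |L_tot| = ℏ√(6·7) = √42 ℏ.
The minimum angle with z is arccos(6/√42) ≈ 22.21°.

θ_min ≈ 22.21°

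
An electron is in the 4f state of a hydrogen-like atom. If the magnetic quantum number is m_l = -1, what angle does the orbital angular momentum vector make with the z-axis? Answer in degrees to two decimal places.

The 4f subshell has l = 3.
|L|² = l(l+1)ℏ² = 12ℏ², so |L| = 2√3 ℏ.
L_z = m_l ℏ = −1ℏ.
cos θ = L_z/|L| = -1/√12, so θ ≈ 106.78°.

θ ≈ 106.78°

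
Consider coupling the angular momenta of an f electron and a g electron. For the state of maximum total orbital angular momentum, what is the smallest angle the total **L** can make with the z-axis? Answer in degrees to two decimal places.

Angular momentum addition gives L = |l₁ − l₂|, …, l₁ + l₂.
Allowed values: L = 1, 2, 3, 4, 5, 6, 7.
The maximum is L = 7, with |L_tot| = ℏ√(7·8) = 2√14 ℏ.
The minimum angle with z is arccos(7/√56) ≈ 20.70°.

θ_min ≈ 20.70°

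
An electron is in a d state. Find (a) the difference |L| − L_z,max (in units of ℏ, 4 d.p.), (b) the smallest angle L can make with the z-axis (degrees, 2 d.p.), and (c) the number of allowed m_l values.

|L|−L_z,max ≈ 0.4495ℏ; θ_min ≈ 35.26°; 5 values

For a d orbital, l = 2.
|L| − L_z,max = (√6 − 2)ℏ ≈ 0.4495ℏ.
cos θ_min = 2/√6, so θ_min ≈ 35.26°.
There are 2l+1 = 5 values of m_l.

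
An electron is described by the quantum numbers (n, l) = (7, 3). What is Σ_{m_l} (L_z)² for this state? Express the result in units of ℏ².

The allowed m_l values are -3, -2, -1, 0, 1, 2, 3.
Σ m_l² = 2·(1 + 4 + 9) = 28.

Σ(L_z)² = 28 ℏ²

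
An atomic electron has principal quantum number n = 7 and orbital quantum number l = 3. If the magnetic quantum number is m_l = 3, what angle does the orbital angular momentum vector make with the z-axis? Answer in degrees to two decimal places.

|L| = ℏ√(l(l+1)) = 2√3 ℏ.
L_z = m_l ℏ = 3ℏ.
cos θ = L_z/|L| = 3/√12, so θ ≈ 30.00°.

θ ≈ 30.00°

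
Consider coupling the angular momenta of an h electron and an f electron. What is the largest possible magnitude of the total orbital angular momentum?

|L_tot|_max = 6√2 ℏ ≈ 8.485ℏ

By the triangle rule, |l₁ − l₂| ≤ L ≤ l₁ + l₂.
Allowed values: L = 2, 3, 4, 5, 6, 7, 8.
The largest magnitude corresponds to L = 8: |L_tot| = ℏ√(8·9) = 6√2 ℏ.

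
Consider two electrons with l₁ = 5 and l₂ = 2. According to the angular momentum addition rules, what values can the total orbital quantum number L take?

The total orbital quantum number L ranges from |l₁ − l₂| to l₁ + l₂ in integer steps.
So L can be 3, 4, 5, 6, 7.

L = 3, 4, 5, 6, 7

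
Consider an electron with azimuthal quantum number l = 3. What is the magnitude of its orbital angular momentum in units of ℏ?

|L| = 2√3 ℏ ≈ 3.464ℏ

|L| = ℏ√(l(l+1)) = ℏ√(3·4) = 2√3 ℏ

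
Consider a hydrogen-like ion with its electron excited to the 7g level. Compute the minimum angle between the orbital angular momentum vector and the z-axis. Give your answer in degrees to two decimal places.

The 7g level has l = 4.
|L| = ℏ√(l(l+1)) = 2√5 ℏ.
The smallest angle corresponds to the largest L_z, i.e. m_l = l = 4, giving L_z = 4ℏ.
cos θ_min = 4/√20, so θ_min ≈ 26.57°.

θ_min ≈ 26.57°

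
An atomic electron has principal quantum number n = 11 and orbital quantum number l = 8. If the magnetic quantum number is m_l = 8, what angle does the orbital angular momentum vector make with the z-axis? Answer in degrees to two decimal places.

θ ≈ 19.47°

|L|² = l(l+1)ℏ² = 72ℏ², so |L| = 6√2 ℏ.
L_z = m_l ℏ = 8ℏ.
cos θ = L_z/|L| = 8/√72, so θ ≈ 19.47°.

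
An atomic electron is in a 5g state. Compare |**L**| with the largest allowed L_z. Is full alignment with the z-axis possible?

The 5g subshell has l = 4.
|L| = 2√5 ℏ ≈ 4.4721ℏ, while L_z,max = lℏ = 4ℏ.
Since |L| > L_z,max, the vector can never point exactly along z; the closest it comes is θ_min = arccos(4/√20) ≈ 26.6°.

No: L_z,max = 4ℏ < |L| = 2√5 ℏ ≈ 4.472ℏ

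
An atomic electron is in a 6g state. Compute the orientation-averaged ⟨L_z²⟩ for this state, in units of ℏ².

⟨L_z²⟩ = 6.667 ℏ²

The 6g subshell has l = 4.
The allowed m_l values are -4, -3, -2, -1, 0, 1, 2, 3, 4.
⟨L_z²⟩ = ℏ²·(Σ m_l²)/(2l+1) = ℏ²·60/9 = 6.667ℏ².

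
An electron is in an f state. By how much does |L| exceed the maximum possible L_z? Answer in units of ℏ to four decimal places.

|L| − L_z,max ≈ 0.4641ℏ

F corresponds to l = 3.
|L| = 2√3 ℏ ≈ 3.4641ℏ, while L_z,max = lℏ = 3ℏ.
The difference is (2√3 − 3)ℏ ≈ 0.4641ℏ.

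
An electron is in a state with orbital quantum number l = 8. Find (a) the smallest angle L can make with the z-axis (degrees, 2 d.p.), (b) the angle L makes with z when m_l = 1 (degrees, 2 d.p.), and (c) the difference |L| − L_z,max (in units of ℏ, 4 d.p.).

θ_min ≈ 19.47°; θ(m_l=1) ≈ 83.23°; |L|−L_z,max ≈ 0.4853ℏ

cos θ_min = 8/√72, so θ_min ≈ 19.47°.
For m_l = 1: cos θ = 1/√72, θ ≈ 83.23°.
|L| − L_z,max = (6√2 − 8)ℏ ≈ 0.4853ℏ.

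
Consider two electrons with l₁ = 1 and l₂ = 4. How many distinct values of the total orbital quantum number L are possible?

3

By the triangle rule, |l₁ − l₂| ≤ L ≤ l₁ + l₂.
L ∈ {3, 4, 5}.
That is 3 values.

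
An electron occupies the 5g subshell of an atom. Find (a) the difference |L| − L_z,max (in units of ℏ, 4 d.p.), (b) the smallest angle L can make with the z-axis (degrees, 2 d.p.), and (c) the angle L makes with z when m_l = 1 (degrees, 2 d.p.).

|L|−L_z,max ≈ 0.4721ℏ; θ_min ≈ 26.57°; θ(m_l=1) ≈ 77.08°

The 5g subshell has l = 4.
|L| − L_z,max = (2√5 − 4)ℏ ≈ 0.4721ℏ.
cos θ_min = 4/√20, so θ_min ≈ 26.57°.
For m_l = 1: cos θ = 1/√20, θ ≈ 77.08°.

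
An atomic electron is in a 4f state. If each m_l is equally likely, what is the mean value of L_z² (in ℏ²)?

The 4f subshell has l = 3.
m_l runs from −3 to 3, i.e. {-3, -2, -1, 0, 1, 2, 3}.
⟨L_z²⟩ = ℏ²·l(l+1)/3 = 4ℏ².

⟨L_z²⟩ = 4 ℏ²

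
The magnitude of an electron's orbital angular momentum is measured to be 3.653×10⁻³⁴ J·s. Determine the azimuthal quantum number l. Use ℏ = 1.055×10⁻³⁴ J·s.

Dividing by ℏ: |L|/ℏ ≈ 3.463.
l(l+1) ≈ 3.463² ≈ 11.99, so l = 3.

l = 3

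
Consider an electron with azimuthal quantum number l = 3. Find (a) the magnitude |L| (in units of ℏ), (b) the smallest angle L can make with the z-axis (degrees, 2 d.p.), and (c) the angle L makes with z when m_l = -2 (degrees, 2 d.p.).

|L| = ℏ√(3·4) = 2√3 ℏ ≈ 3.464ℏ.
cos θ_min = 3/√12, so θ_min ≈ 30.00°.
For m_l = -2: cos θ = -2/√12, θ ≈ 125.26°.

|L| = 2√3 ℏ ≈ 3.464ℏ; θ_min ≈ 30.00°; θ(m_l=-2) ≈ 125.26°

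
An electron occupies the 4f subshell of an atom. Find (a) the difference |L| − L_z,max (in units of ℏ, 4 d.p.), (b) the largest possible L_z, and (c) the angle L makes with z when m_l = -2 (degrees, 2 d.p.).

|L|−L_z,max ≈ 0.4641ℏ; L_z,max = 3ℏ; θ(m_l=-2) ≈ 125.26°

For 4f, l = 3.
|L| − L_z,max = (2√3 − 3)ℏ ≈ 0.4641ℏ.
L_z,max = lℏ = 3ℏ.
For m_l = -2: cos θ = -2/√12, θ ≈ 125.26°.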